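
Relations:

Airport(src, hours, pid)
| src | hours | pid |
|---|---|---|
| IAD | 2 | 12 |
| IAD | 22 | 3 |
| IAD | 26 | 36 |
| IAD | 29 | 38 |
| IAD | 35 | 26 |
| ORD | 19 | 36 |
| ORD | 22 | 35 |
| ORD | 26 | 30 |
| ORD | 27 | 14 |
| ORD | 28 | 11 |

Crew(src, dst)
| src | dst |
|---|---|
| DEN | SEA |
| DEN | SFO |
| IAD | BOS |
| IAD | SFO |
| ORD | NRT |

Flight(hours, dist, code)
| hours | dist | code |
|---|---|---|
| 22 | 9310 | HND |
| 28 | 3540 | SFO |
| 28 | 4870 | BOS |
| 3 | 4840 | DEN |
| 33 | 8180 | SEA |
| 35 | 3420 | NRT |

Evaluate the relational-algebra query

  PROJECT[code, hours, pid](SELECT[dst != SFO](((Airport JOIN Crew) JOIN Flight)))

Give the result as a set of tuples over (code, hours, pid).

{(BOS, 28, 11), (HND, 22, 3), (HND, 22, 35), (NRT, 35, 26), (SFO, 28, 11)}

Airport ⋈ Crew (natural join on src): {(IAD, 2, 12, BOS), (IAD, 2, 12, SFO), (IAD, 22, 3, BOS), (IAD, 22, 3, SFO), (IAD, 26, 36, BOS), (IAD, 26, 36, SFO), (IAD, 29, 38, BOS), (IAD, 29, 38, SFO), (IAD, 35, 26, BOS), (IAD, 35, 26, SFO), (ORD, 19, 36, NRT), (ORD, 22, 35, NRT), (ORD, 26, 30, NRT), (ORD, 27, 14, NRT), (ORD, 28, 11, NRT)}
(Airport JOIN Crew) ⋈ Flight (natural join on hours): {(IAD, 22, 3, BOS, 9310, HND), (IAD, 22, 3, SFO, 9310, HND), (IAD, 35, 26, BOS, 3420, NRT), (IAD, 35, 26, SFO, 3420, NRT), (ORD, 22, 35, NRT, 9310, HND), (ORD, 28, 11, NRT, 3540, SFO), (ORD, 28, 11, NRT, 4870, BOS)}
Apply σ_{dst != SFO}; surviving tuples: {(IAD, 22, 3, BOS, 9310, HND), (IAD, 35, 26, BOS, 3420, NRT), (ORD, 22, 35, NRT, 9310, HND), (ORD, 28, 11, NRT, 3540, SFO), (ORD, 28, 11, NRT, 4870, BOS)}
π_{code, hours, pid} gives {(BOS, 28, 11), (HND, 22, 3), (HND, 22, 35), (NRT, 35, 26), (SFO, 28, 11)}.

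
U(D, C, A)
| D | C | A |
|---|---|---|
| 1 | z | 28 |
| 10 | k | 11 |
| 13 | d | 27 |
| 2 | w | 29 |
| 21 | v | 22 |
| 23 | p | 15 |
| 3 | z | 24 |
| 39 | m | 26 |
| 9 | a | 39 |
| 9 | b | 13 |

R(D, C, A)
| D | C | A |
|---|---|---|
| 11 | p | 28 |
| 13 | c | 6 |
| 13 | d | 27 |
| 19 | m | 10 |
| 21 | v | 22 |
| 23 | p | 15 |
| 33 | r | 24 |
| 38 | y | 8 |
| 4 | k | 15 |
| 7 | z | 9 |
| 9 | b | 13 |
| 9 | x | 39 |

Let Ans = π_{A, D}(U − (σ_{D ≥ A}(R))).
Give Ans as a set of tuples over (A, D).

Filtering on D ≥ A leaves {(13, c, 6), (19, m, 10), (23, p, 15), (33, r, 24), (38, y, 8)}.
Difference: {(1, z, 28), (10, k, 11), (13, d, 27), (2, w, 29), (21, v, 22), (23, p, 15), (3, z, 24), (39, m, 26), (9, a, 39), (9, b, 13)} with {(13, c, 6), (19, m, 10), (23, p, 15), (33, r, 24), (38, y, 8)} → {(1, z, 28), (10, k, 11), (13, d, 27), (2, w, 29), (21, v, 22), (3, z, 24), (39, m, 26), (9, a, 39), (9, b, 13)}
Keep only column(s) A, D: {(11, 10), (13, 9), (22, 21), (24, 3), (26, 39), (27, 13), (28, 1), (29, 2), (39, 9)}

{(11, 10), (13, 9), (22, 21), (24, 3), (26, 39), (27, 13), (28, 1), (29, 2), (39, 9)}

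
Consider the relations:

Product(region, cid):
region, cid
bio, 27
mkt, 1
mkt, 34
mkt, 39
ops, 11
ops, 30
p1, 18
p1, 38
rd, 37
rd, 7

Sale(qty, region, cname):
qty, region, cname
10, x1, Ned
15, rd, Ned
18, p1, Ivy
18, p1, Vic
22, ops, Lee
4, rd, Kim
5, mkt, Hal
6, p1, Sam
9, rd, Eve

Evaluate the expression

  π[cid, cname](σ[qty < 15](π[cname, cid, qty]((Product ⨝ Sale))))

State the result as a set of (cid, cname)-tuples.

{(1, Hal), (18, Sam), (34, Hal), (37, Eve), (37, Kim), (38, Sam), (39, Hal), (7, Eve), (7, Kim)}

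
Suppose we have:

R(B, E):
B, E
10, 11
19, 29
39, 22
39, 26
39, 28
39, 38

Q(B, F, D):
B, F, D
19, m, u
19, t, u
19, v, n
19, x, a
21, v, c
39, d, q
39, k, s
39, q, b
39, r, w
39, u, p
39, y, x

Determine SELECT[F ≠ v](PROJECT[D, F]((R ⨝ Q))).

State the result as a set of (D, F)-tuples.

{(a, x), (b, q), (p, u), (q, d), (s, k), (u, m), (u, t), (w, r), (x, y)}

R ⋈ Q (natural join on B): {(19, 29, m, u), (19, 29, t, u), (19, 29, v, n), (19, 29, x, a), (39, 22, d, q), (39, 22, k, s), (39, 22, q, b), (39, 22, r, w), (39, 22, u, p), (39, 22, y, x), (39, 26, d, q), (39, 26, k, s), (39, 26, q, b), (39, 26, r, w), (39, 26, u, p), (39, 26, y, x), (39, 28, d, q), (39, 28, k, s), (39, 28, q, b), (39, 28, r, w), (39, 28, u, p), (39, 28, y, x), (39, 38, d, q), (39, 38, k, s), (39, 38, q, b), (39, 38, r, w), (39, 38, u, p), (39, 38, y, x)}
Projecting to D, F (18 duplicate(s) eliminated): {(a, x), (b, q), (n, v), (p, u), (q, d), (s, k), (u, m), (u, t), (w, r), (x, y)}
σ[F ≠ v]: keep tuples satisfying F ≠ v → {(a, x), (b, q), (p, u), (q, d), (s, k), (u, m), (u, t), (w, r), (x, y)}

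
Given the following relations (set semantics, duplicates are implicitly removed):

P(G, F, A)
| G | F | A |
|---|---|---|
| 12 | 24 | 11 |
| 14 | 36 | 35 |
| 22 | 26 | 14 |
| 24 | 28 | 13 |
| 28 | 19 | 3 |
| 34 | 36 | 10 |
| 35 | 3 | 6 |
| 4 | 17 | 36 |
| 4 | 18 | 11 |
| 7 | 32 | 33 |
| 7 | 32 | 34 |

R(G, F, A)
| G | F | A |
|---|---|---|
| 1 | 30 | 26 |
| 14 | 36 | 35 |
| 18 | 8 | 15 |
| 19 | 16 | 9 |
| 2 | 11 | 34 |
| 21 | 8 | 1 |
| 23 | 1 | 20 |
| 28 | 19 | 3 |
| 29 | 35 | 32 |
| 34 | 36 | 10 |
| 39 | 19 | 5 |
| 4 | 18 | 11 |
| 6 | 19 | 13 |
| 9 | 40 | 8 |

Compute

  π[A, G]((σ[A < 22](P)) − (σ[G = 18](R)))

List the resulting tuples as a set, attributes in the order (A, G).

Selection A < 22: {(12, 24, 11), (22, 26, 14), (24, 28, 13), (28, 19, 3), (34, 36, 10), (35, 3, 6), (4, 18, 11)}
Selection G = 18: {(18, 8, 15)}
Taking the difference: {(12, 24, 11), (22, 26, 14), (24, 28, 13), (28, 19, 3), (34, 36, 10), (35, 3, 6), (4, 18, 11)}
Projecting to A, G: {(10, 34), (11, 12), (11, 4), (13, 24), (14, 22), (3, 28), (6, 35)}

{(10, 34), (11, 12), (11, 4), (13, 24), (14, 22), (3, 28), (6, 35)}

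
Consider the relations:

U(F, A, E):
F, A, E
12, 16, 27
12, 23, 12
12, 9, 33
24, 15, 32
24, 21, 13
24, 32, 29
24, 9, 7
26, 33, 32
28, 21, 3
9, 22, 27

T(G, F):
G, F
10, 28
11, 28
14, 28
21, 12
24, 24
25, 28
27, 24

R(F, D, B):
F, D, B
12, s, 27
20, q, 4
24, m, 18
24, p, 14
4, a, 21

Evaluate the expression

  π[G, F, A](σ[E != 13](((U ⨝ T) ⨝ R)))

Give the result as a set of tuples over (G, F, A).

{(21, 12, 16), (21, 12, 23), (21, 12, 9), (24, 24, 15), (24, 24, 32), (24, 24, 9), (27, 24, 15), (27, 24, 32), (27, 24, 9)}

Natural join on F: {(12, 16, 27, 21), (12, 23, 12, 21), (12, 9, 33, 21), (24, 15, 32, 24), (24, 15, 32, 27), (24, 21, 13, 24), (24, 21, 13, 27), (24, 32, 29, 24), (24, 32, 29, 27), (24, 9, 7, 24), (24, 9, 7, 27), (28, 21, 3, 10), (28, 21, 3, 11), (28, 21, 3, 14), (28, 21, 3, 25)}
Natural join on F: {(12, 16, 27, 21, s, 27), (12, 23, 12, 21, s, 27), (12, 9, 33, 21, s, 27), (24, 15, 32, 24, m, 18), (24, 15, 32, 24, p, 14), (24, 15, 32, 27, m, 18), (24, 15, 32, 27, p, 14), (24, 21, 13, 24, m, 18), (24, 21, 13, 24, p, 14), (24, 21, 13, 27, m, 18), (24, 21, 13, 27, p, 14), (24, 32, 29, 24, m, 18), (24, 32, 29, 24, p, 14), (24, 32, 29, 27, m, 18), (24, 32, 29, 27, p, 14), (24, 9, 7, 24, m, 18), (24, 9, 7, 24, p, 14), (24, 9, 7, 27, m, 18), (24, 9, 7, 27, p, 14)}
σ[E != 13]: keep tuples satisfying E != 13 → {(12, 16, 27, 21, s, 27), (12, 23, 12, 21, s, 27), (12, 9, 33, 21, s, 27), (24, 15, 32, 24, m, 18), (24, 15, 32, 24, p, 14), (24, 15, 32, 27, m, 18), (24, 15, 32, 27, p, 14), (24, 32, 29, 24, m, 18), (24, 32, 29, 24, p, 14), (24, 32, 29, 27, m, 18), (24, 32, 29, 27, p, 14), (24, 9, 7, 24, m, 18), (24, 9, 7, 24, p, 14), (24, 9, 7, 27, m, 18), (24, 9, 7, 27, p, 14)}
Keep only column(s) G, F, A (6 duplicate(s) eliminated): {(21, 12, 16), (21, 12, 23), (21, 12, 9), (24, 24, 15), (24, 24, 32), (24, 24, 9), (27, 24, 15), (27, 24, 32), (27, 24, 9)}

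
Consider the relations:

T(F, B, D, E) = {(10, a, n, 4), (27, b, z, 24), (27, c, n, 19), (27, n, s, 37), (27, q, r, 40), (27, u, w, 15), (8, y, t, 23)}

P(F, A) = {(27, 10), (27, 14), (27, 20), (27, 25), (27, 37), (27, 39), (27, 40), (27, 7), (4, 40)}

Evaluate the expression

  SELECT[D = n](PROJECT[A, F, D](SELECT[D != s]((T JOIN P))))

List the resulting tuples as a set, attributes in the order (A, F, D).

{(10, 27, n), (14, 27, n), (20, 27, n), (25, 27, n), (37, 27, n), (39, 27, n), (40, 27, n), (7, 27, n)}

Joining T and P on F yields {(27, b, z, 24, 10), (27, b, z, 24, 14), (27, b, z, 24, 20), (27, b, z, 24, 25), (27, b, z, 24, 37), (27, b, z, 24, 39), (27, b, z, 24, 40), (27, b, z, 24, 7), (27, c, n, 19, 10), (27, c, n, 19, 14), (27, c, n, 19, 20), (27, c, n, 19, 25), (27, c, n, 19, 37), (27, c, n, 19, 39), (27, c, n, 19, 40), (27, c, n, 19, 7), (27, n, s, 37, 10), (27, n, s, 37, 14), (27, n, s, 37, 20), (27, n, s, 37, 25), (27, n, s, 37, 37), (27, n, s, 37, 39), (27, n, s, 37, 40), (27, n, s, 37, 7), (27, q, r, 40, 10), (27, q, r, 40, 14), (27, q, r, 40, 20), (27, q, r, 40, 25), (27, q, r, 40, 37), (27, q, r, 40, 39), (27, q, r, 40, 40), (27, q, r, 40, 7), (27, u, w, 15, 10), (27, u, w, 15, 14), (27, u, w, 15, 20), (27, u, w, 15, 25), (27, u, w, 15, 37), (27, u, w, 15, 39), (27, u, w, 15, 40), (27, u, w, 15, 7)}.
σ[D != s]: keep tuples satisfying D != s → {(27, b, z, 24, 10), (27, b, z, 24, 14), (27, b, z, 24, 20), (27, b, z, 24, 25), (27, b, z, 24, 37), (27, b, z, 24, 39), (27, b, z, 24, 40), (27, b, z, 24, 7), (27, c, n, 19, 10), (27, c, n, 19, 14), (27, c, n, 19, 20), (27, c, n, 19, 25), (27, c, n, 19, 37), (27, c, n, 19, 39), (27, c, n, 19, 40), (27, c, n, 19, 7), (27, q, r, 40, 10), (27, q, r, 40, 14), (27, q, r, 40, 20), (27, q, r, 40, 25), (27, q, r, 40, 37), (27, q, r, 40, 39), (27, q, r, 40, 40), (27, q, r, 40, 7), (27, u, w, 15, 10), (27, u, w, 15, 14), (27, u, w, 15, 20), (27, u, w, 15, 25), (27, u, w, 15, 37), (27, u, w, 15, 39), (27, u, w, 15, 40), (27, u, w, 15, 7)}
Projecting to A, F, D: {(10, 27, n), (10, 27, r), (10, 27, w), (10, 27, z), (14, 27, n), (14, 27, r), (14, 27, w), (14, 27, z), (20, 27, n), (20, 27, r), (20, 27, w), (20, 27, z), (25, 27, n), (25, 27, r), (25, 27, w), (25, 27, z), (37, 27, n), (37, 27, r), (37, 27, w), (37, 27, z), (39, 27, n), (39, 27, r), (39, 27, w), (39, 27, z), (40, 27, n), (40, 27, r), (40, 27, w), (40, 27, z), (7, 27, n), (7, 27, r), (7, 27, w), (7, 27, z)}
σ[D = n]: keep tuples satisfying D = n → {(10, 27, n), (14, 27, n), (20, 27, n), (25, 27, n), (37, 27, n), (39, 27, n), (40, 27, n), (7, 27, n)}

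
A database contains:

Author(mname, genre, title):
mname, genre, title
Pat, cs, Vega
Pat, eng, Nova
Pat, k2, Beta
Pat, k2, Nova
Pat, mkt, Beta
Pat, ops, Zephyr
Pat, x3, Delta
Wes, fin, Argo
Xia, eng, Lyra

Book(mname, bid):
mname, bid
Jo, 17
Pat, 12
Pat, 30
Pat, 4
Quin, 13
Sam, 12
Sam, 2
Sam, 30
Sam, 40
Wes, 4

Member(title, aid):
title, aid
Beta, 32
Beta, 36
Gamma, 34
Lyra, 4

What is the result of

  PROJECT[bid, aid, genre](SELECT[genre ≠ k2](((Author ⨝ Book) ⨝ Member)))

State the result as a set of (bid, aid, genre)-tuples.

Author ⋈ Book (natural join on mname): {(Pat, cs, Vega, 12), (Pat, cs, Vega, 30), (Pat, cs, Vega, 4), (Pat, eng, Nova, 12), (Pat, eng, Nova, 30), (Pat, eng, Nova, 4), (Pat, k2, Beta, 12), (Pat, k2, Beta, 30), (Pat, k2, Beta, 4), (Pat, k2, Nova, 12), (Pat, k2, Nova, 30), (Pat, k2, Nova, 4), (Pat, mkt, Beta, 12), (Pat, mkt, Beta, 30), (Pat, mkt, Beta, 4), (Pat, ops, Zephyr, 12), (Pat, ops, Zephyr, 30), (Pat, ops, Zephyr, 4), (Pat, x3, Delta, 12), (Pat, x3, Delta, 30), (Pat, x3, Delta, 4), (Wes, fin, Argo, 4)}
(Author ⨝ Book) ⋈ Member (natural join on title): {(Pat, k2, Beta, 12, 32), (Pat, k2, Beta, 12, 36), (Pat, k2, Beta, 30, 32), (Pat, k2, Beta, 30, 36), (Pat, k2, Beta, 4, 32), (Pat, k2, Beta, 4, 36), (Pat, mkt, Beta, 12, 32), (Pat, mkt, Beta, 12, 36), (Pat, mkt, Beta, 30, 32), (Pat, mkt, Beta, 30, 36), (Pat, mkt, Beta, 4, 32), (Pat, mkt, Beta, 4, 36)}
Apply σ_{genre ≠ k2}; surviving tuples: {(Pat, mkt, Beta, 12, 32), (Pat, mkt, Beta, 12, 36), (Pat, mkt, Beta, 30, 32), (Pat, mkt, Beta, 30, 36), (Pat, mkt, Beta, 4, 32), (Pat, mkt, Beta, 4, 36)}
π[bid, aid, genre]: project onto (bid, aid, genre) → {(12, 32, mkt), (12, 36, mkt), (30, 32, mkt), (30, 36, mkt), (4, 32, mkt), (4, 36, mkt)}

{(12, 32, mkt), (12, 36, mkt), (30, 32, mkt), (30, 36, mkt), (4, 32, mkt), (4, 36, mkt)}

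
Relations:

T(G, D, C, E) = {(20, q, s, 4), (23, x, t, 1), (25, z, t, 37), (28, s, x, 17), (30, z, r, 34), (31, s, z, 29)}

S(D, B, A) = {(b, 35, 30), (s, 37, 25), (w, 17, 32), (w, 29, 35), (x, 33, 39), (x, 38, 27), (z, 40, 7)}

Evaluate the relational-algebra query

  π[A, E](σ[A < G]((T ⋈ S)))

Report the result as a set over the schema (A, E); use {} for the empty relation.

Joining T and S on D yields {(23, x, t, 1, 33, 39), (23, x, t, 1, 38, 27), (25, z, t, 37, 40, 7), (28, s, x, 17, 37, 25), (30, z, r, 34, 40, 7), (31, s, z, 29, 37, 25)}.
Apply σ_{A < G}; surviving tuples: {(25, z, t, 37, 40, 7), (28, s, x, 17, 37, 25), (30, z, r, 34, 40, 7), (31, s, z, 29, 37, 25)}
Keep only column(s) A, E: {(25, 17), (25, 29), (7, 34), (7, 37)}

{(25, 17), (25, 29), (7, 34), (7, 37)}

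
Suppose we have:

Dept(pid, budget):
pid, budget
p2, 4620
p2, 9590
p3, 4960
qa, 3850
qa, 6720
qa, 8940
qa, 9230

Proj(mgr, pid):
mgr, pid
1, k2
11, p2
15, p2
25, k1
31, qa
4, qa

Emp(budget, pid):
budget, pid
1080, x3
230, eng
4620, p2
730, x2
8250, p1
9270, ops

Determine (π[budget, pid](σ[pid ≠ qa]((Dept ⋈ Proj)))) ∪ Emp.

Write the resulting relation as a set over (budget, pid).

Joining Dept and Proj on pid yields {(p2, 4620, 11), (p2, 4620, 15), (p2, 9590, 11), (p2, 9590, 15), (qa, 3850, 31), (qa, 3850, 4), (qa, 6720, 31), (qa, 6720, 4), (qa, 8940, 31), (qa, 8940, 4), (qa, 9230, 31), (qa, 9230, 4)}.
Filtering on pid ≠ qa leaves {(p2, 4620, 11), (p2, 4620, 15), (p2, 9590, 11), (p2, 9590, 15)}.
π_{budget, pid} gives {(4620, p2), (9590, p2)} (2 duplicate(s) eliminated).
Set union of the two operands is {(1080, x3), (230, eng), (4620, p2), (730, x2), (8250, p1), (9270, ops), (9590, p2)}.

{(1080, x3), (230, eng), (4620, p2), (730, x2), (8250, p1), (9270, ops), (9590, p2)}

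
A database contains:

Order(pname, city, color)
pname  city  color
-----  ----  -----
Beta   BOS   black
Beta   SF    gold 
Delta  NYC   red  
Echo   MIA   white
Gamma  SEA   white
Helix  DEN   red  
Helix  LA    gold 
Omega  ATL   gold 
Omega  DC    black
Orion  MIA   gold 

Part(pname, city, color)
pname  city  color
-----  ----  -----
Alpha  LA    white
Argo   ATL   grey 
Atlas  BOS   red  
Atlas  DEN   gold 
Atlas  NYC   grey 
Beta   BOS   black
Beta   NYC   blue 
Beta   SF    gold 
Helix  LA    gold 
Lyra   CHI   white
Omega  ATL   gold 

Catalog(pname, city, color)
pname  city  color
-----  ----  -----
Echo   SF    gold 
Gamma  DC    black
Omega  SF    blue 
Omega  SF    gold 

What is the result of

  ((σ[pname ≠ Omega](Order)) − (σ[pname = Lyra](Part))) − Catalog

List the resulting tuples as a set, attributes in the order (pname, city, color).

Filtering on pname ≠ Omega leaves {(Beta, BOS, black), (Beta, SF, gold), (Delta, NYC, red), (Echo, MIA, white), (Gamma, SEA, white), (Helix, DEN, red), (Helix, LA, gold), (Orion, MIA, gold)}.
Filtering on pname = Lyra leaves {(Lyra, CHI, white)}.
Set difference of the two operands is {(Beta, BOS, black), (Beta, SF, gold), (Delta, NYC, red), (Echo, MIA, white), (Gamma, SEA, white), (Helix, DEN, red), (Helix, LA, gold), (Orion, MIA, gold)}.
Set difference of the two operands is {(Beta, BOS, black), (Beta, SF, gold), (Delta, NYC, red), (Echo, MIA, white), (Gamma, SEA, white), (Helix, DEN, red), (Helix, LA, gold), (Orion, MIA, gold)}.

{(Beta, BOS, black), (Beta, SF, gold), (Delta, NYC, red), (Echo, MIA, white), (Gamma, SEA, white), (Helix, DEN, red), (Helix, LA, gold), (Orion, MIA, gold)}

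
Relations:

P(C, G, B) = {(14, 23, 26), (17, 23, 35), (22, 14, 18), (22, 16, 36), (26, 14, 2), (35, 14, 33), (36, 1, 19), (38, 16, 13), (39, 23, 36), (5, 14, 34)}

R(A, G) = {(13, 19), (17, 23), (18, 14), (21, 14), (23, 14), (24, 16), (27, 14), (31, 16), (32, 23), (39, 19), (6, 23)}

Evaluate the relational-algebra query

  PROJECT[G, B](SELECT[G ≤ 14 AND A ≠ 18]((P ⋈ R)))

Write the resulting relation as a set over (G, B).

{(14, 18), (14, 2), (14, 33), (14, 34)}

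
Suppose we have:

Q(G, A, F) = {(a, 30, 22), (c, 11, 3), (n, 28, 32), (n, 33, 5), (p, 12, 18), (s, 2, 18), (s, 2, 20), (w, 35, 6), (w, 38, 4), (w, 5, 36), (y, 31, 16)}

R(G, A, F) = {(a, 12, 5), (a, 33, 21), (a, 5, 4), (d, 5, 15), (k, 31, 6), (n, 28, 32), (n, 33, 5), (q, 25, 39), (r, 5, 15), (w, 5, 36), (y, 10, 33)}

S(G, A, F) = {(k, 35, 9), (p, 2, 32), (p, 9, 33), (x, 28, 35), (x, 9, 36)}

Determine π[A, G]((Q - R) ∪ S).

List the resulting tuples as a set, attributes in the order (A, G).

{(11, c), (12, p), (2, p), (2, s), (28, x), (30, a), (31, y), (35, k), (35, w), (38, w), (9, p), (9, x)}

Set difference of the two operands is {(a, 30, 22), (c, 11, 3), (p, 12, 18), (s, 2, 18), (s, 2, 20), (w, 35, 6), (w, 38, 4), (y, 31, 16)}.
Set union of the two operands is {(a, 30, 22), (c, 11, 3), (k, 35, 9), (p, 12, 18), (p, 2, 32), (p, 9, 33), (s, 2, 18), (s, 2, 20), (w, 35, 6), (w, 38, 4), (x, 28, 35), (x, 9, 36), (y, 31, 16)}.
Projecting to A, G (1 duplicate(s) eliminated): {(11, c), (12, p), (2, p), (2, s), (28, x), (30, a), (31, y), (35, k), (35, w), (38, w), (9, p), (9, x)}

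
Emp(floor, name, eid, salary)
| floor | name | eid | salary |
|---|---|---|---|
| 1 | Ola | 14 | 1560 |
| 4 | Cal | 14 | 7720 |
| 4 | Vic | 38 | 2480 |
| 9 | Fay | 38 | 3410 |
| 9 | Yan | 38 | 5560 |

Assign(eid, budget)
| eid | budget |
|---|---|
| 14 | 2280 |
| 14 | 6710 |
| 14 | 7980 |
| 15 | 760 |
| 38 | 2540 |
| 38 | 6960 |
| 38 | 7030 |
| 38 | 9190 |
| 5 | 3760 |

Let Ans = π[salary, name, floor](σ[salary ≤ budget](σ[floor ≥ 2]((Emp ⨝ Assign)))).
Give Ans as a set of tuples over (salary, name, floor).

{(2480, Vic, 4), (3410, Fay, 9), (5560, Yan, 9), (7720, Cal, 4)}

Joining Emp and Assign on eid yields {(1, Ola, 14, 1560, 2280), (1, Ola, 14, 1560, 6710), (1, Ola, 14, 1560, 7980), (4, Cal, 14, 7720, 2280), (4, Cal, 14, 7720, 6710), (4, Cal, 14, 7720, 7980), (4, Vic, 38, 2480, 2540), (4, Vic, 38, 2480, 6960), (4, Vic, 38, 2480, 7030), (4, Vic, 38, 2480, 9190), (9, Fay, 38, 3410, 2540), (9, Fay, 38, 3410, 6960), (9, Fay, 38, 3410, 7030), (9, Fay, 38, 3410, 9190), (9, Yan, 38, 5560, 2540), (9, Yan, 38, 5560, 6960), (9, Yan, 38, 5560, 7030), (9, Yan, 38, 5560, 9190)}.
σ[floor ≥ 2]: keep tuples satisfying floor ≥ 2 → {(4, Cal, 14, 7720, 2280), (4, Cal, 14, 7720, 6710), (4, Cal, 14, 7720, 7980), (4, Vic, 38, 2480, 2540), (4, Vic, 38, 2480, 6960), (4, Vic, 38, 2480, 7030), (4, Vic, 38, 2480, 9190), (9, Fay, 38, 3410, 2540), (9, Fay, 38, 3410, 6960), (9, Fay, 38, 3410, 7030), (9, Fay, 38, 3410, 9190), (9, Yan, 38, 5560, 2540), (9, Yan, 38, 5560, 6960), (9, Yan, 38, 5560, 7030), (9, Yan, 38, 5560, 9190)}
σ[salary ≤ budget]: keep tuples satisfying salary ≤ budget → {(4, Cal, 14, 7720, 7980), (4, Vic, 38, 2480, 2540), (4, Vic, 38, 2480, 6960), (4, Vic, 38, 2480, 7030), (4, Vic, 38, 2480, 9190), (9, Fay, 38, 3410, 6960), (9, Fay, 38, 3410, 7030), (9, Fay, 38, 3410, 9190), (9, Yan, 38, 5560, 6960), (9, Yan, 38, 5560, 7030), (9, Yan, 38, 5560, 9190)}
Projecting to salary, name, floor (7 duplicate(s) eliminated): {(2480, Vic, 4), (3410, Fay, 9), (5560, Yan, 9), (7720, Cal, 4)}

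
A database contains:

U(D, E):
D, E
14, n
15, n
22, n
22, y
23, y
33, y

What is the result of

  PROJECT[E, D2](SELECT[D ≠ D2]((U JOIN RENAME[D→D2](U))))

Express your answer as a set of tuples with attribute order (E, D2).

ρ[D→D2]: schema becomes (D2, E); tuples unchanged.
Joining U and RENAME[D→D2](U) on E yields {(14, n, 14), (14, n, 15), (14, n, 22), (15, n, 14), (15, n, 15), (15, n, 22), (22, n, 14), (22, n, 15), (22, n, 22), (22, y, 22), (22, y, 23), (22, y, 33), (23, y, 22), (23, y, 23), (23, y, 33), (33, y, 22), (33, y, 23), (33, y, 33)}.
σ[D ≠ D2]: keep tuples satisfying D ≠ D2 → {(14, n, 15), (14, n, 22), (15, n, 14), (15, n, 22), (22, n, 14), (22, n, 15), (22, y, 23), (22, y, 33), (23, y, 22), (23, y, 33), (33, y, 22), (33, y, 23)}
π[E, D2]: project onto (E, D2) (6 duplicate(s) eliminated) → {(n, 14), (n, 15), (n, 22), (y, 22), (y, 23), (y, 33)}

{(n, 14), (n, 15), (n, 22), (y, 22), (y, 23), (y, 33)}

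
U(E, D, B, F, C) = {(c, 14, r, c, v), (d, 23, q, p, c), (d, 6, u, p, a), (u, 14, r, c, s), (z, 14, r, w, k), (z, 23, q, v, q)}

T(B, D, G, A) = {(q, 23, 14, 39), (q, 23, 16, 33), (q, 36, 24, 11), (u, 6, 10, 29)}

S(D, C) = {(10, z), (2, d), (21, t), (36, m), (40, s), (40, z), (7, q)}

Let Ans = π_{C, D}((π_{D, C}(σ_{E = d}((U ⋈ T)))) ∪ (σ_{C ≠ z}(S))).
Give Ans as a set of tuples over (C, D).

U ⋈ T (natural join on D, B): {(d, 23, q, p, c, 14, 39), (d, 23, q, p, c, 16, 33), (d, 6, u, p, a, 10, 29), (z, 23, q, v, q, 14, 39), (z, 23, q, v, q, 16, 33)}
Selection E = d: {(d, 23, q, p, c, 14, 39), (d, 23, q, p, c, 16, 33), (d, 6, u, p, a, 10, 29)}
π_{D, C} gives {(23, c), (6, a)} (1 duplicate(s) eliminated).
Selection C ≠ z: {(2, d), (21, t), (36, m), (40, s), (7, q)}
Set union of the two operands is {(2, d), (21, t), (23, c), (36, m), (40, s), (6, a), (7, q)}.
π_{C, D} gives {(a, 6), (c, 23), (d, 2), (m, 36), (q, 7), (s, 40), (t, 21)}.

{(a, 6), (c, 23), (d, 2), (m, 36), (q, 7), (s, 40), (t, 21)}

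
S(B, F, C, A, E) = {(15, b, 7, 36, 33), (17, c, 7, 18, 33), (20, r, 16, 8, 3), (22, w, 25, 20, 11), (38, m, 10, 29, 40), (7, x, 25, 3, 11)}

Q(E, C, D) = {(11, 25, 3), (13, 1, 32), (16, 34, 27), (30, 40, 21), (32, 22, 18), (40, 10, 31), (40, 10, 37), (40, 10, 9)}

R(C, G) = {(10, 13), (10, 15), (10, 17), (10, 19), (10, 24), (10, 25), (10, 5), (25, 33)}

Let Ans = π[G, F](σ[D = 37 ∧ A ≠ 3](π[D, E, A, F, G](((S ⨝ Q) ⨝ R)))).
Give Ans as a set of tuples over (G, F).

Natural join on C, E: {(22, w, 25, 20, 11, 3), (38, m, 10, 29, 40, 31), (38, m, 10, 29, 40, 37), (38, m, 10, 29, 40, 9), (7, x, 25, 3, 11, 3)}
Natural join on C: {(22, w, 25, 20, 11, 3, 33), (38, m, 10, 29, 40, 31, 13), (38, m, 10, 29, 40, 31, 15), (38, m, 10, 29, 40, 31, 17), (38, m, 10, 29, 40, 31, 19), (38, m, 10, 29, 40, 31, 24), (38, m, 10, 29, 40, 31, 25), (38, m, 10, 29, 40, 31, 5), (38, m, 10, 29, 40, 37, 13), (38, m, 10, 29, 40, 37, 15), (38, m, 10, 29, 40, 37, 17), (38, m, 10, 29, 40, 37, 19), (38, m, 10, 29, 40, 37, 24), (38, m, 10, 29, 40, 37, 25), (38, m, 10, 29, 40, 37, 5), (38, m, 10, 29, 40, 9, 13), (38, m, 10, 29, 40, 9, 15), (38, m, 10, 29, 40, 9, 17), (38, m, 10, 29, 40, 9, 19), (38, m, 10, 29, 40, 9, 24), (38, m, 10, 29, 40, 9, 25), (38, m, 10, 29, 40, 9, 5), (7, x, 25, 3, 11, 3, 33)}
π_{D, E, A, F, G} gives {(3, 11, 20, w, 33), (3, 11, 3, x, 33), (31, 40, 29, m, 13), (31, 40, 29, m, 15), (31, 40, 29, m, 17), (31, 40, 29, m, 19), (31, 40, 29, m, 24), (31, 40, 29, m, 25), (31, 40, 29, m, 5), (37, 40, 29, m, 13), (37, 40, 29, m, 15), (37, 40, 29, m, 17), (37, 40, 29, m, 19), (37, 40, 29, m, 24), (37, 40, 29, m, 25), (37, 40, 29, m, 5), (9, 40, 29, m, 13), (9, 40, 29, m, 15), (9, 40, 29, m, 17), (9, 40, 29, m, 19), (9, 40, 29, m, 24), (9, 40, 29, m, 25), (9, 40, 29, m, 5)}.
Selection D = 37 ∧ A ≠ 3: {(37, 40, 29, m, 13), (37, 40, 29, m, 15), (37, 40, 29, m, 17), (37, 40, 29, m, 19), (37, 40, 29, m, 24), (37, 40, 29, m, 25), (37, 40, 29, m, 5)}
π_{G, F} gives {(13, m), (15, m), (17, m), (19, m), (24, m), (25, m), (5, m)}.

{(13, m), (15, m), (17, m), (19, m), (24, m), (25, m), (5, m)}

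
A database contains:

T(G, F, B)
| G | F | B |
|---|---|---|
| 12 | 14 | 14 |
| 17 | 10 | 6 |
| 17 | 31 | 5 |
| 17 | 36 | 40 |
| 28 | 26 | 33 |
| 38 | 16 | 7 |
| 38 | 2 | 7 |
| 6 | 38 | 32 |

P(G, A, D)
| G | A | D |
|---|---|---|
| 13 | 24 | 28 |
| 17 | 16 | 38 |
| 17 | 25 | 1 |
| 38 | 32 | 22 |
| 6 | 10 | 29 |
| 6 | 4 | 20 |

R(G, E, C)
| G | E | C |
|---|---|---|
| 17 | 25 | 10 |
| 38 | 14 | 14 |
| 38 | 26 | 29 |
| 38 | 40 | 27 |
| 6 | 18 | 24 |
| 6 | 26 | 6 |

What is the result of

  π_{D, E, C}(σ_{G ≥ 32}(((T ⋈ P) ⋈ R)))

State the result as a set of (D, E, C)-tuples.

{(22, 14, 14), (22, 26, 29), (22, 40, 27)}

Joining T and P on G yields {(17, 10, 6, 16, 38), (17, 10, 6, 25, 1), (17, 31, 5, 16, 38), (17, 31, 5, 25, 1), (17, 36, 40, 16, 38), (17, 36, 40, 25, 1), (38, 16, 7, 32, 22), (38, 2, 7, 32, 22), (6, 38, 32, 10, 29), (6, 38, 32, 4, 20)}.
Joining (T ⋈ P) and R on G yields {(17, 10, 6, 16, 38, 25, 10), (17, 10, 6, 25, 1, 25, 10), (17, 31, 5, 16, 38, 25, 10), (17, 31, 5, 25, 1, 25, 10), (17, 36, 40, 16, 38, 25, 10), (17, 36, 40, 25, 1, 25, 10), (38, 16, 7, 32, 22, 14, 14), (38, 16, 7, 32, 22, 26, 29), (38, 16, 7, 32, 22, 40, 27), (38, 2, 7, 32, 22, 14, 14), (38, 2, 7, 32, 22, 26, 29), (38, 2, 7, 32, 22, 40, 27), (6, 38, 32, 10, 29, 18, 24), (6, 38, 32, 10, 29, 26, 6), (6, 38, 32, 4, 20, 18, 24), (6, 38, 32, 4, 20, 26, 6)}.
Filtering on G ≥ 32 leaves {(38, 16, 7, 32, 22, 14, 14), (38, 16, 7, 32, 22, 26, 29), (38, 16, 7, 32, 22, 40, 27), (38, 2, 7, 32, 22, 14, 14), (38, 2, 7, 32, 22, 26, 29), (38, 2, 7, 32, 22, 40, 27)}.
Keep only column(s) D, E, C (3 duplicate(s) eliminated): {(22, 14, 14), (22, 26, 29), (22, 40, 27)}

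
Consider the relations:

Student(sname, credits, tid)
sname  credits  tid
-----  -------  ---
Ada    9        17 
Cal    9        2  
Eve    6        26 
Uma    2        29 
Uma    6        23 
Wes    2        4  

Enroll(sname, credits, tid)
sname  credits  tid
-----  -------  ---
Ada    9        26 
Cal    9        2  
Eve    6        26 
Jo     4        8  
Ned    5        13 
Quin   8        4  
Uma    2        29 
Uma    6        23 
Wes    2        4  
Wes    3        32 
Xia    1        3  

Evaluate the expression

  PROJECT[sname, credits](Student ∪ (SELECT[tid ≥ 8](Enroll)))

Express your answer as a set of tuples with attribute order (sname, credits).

Filtering on tid ≥ 8 leaves {(Ada, 9, 26), (Eve, 6, 26), (Jo, 4, 8), (Ned, 5, 13), (Uma, 2, 29), (Uma, 6, 23), (Wes, 3, 32)}.
Taking the union: {(Ada, 9, 17), (Ada, 9, 26), (Cal, 9, 2), (Eve, 6, 26), (Jo, 4, 8), (Ned, 5, 13), (Uma, 2, 29), (Uma, 6, 23), (Wes, 2, 4), (Wes, 3, 32)}
π[sname, credits]: project onto (sname, credits) (1 duplicate(s) eliminated) → {(Ada, 9), (Cal, 9), (Eve, 6), (Jo, 4), (Ned, 5), (Uma, 2), (Uma, 6), (Wes, 2), (Wes, 3)}

{(Ada, 9), (Cal, 9), (Eve, 6), (Jo, 4), (Ned, 5), (Uma, 2), (Uma, 6), (Wes, 2), (Wes, 3)}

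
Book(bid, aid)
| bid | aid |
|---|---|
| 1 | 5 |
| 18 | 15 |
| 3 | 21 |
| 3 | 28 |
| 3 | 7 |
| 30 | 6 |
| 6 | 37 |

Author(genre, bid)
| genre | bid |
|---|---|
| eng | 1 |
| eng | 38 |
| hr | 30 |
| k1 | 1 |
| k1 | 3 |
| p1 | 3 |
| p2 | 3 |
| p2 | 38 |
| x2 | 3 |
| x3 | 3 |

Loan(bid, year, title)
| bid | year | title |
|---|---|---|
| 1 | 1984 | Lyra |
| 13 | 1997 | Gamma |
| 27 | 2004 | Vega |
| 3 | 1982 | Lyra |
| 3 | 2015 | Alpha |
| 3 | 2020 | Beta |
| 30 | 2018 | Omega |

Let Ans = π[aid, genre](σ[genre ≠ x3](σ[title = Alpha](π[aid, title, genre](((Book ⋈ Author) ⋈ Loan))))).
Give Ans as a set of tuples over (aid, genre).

{(21, k1), (21, p1), (21, p2), (21, x2), (28, k1), (28, p1), (28, p2), (28, x2), (7, k1), (7, p1), (7, p2), (7, x2)}

Natural join on bid: {(1, 5, eng), (1, 5, k1), (3, 21, k1), (3, 21, p1), (3, 21, p2), (3, 21, x2), (3, 21, x3), (3, 28, k1), (3, 28, p1), (3, 28, p2), (3, 28, x2), (3, 28, x3), (3, 7, k1), (3, 7, p1), (3, 7, p2), (3, 7, x2), (3, 7, x3), (30, 6, hr)}
Natural join on bid: {(1, 5, eng, 1984, Lyra), (1, 5, k1, 1984, Lyra), (3, 21, k1, 1982, Lyra), (3, 21, k1, 2015, Alpha), (3, 21, k1, 2020, Beta), (3, 21, p1, 1982, Lyra), (3, 21, p1, 2015, Alpha), (3, 21, p1, 2020, Beta), (3, 21, p2, 1982, Lyra), (3, 21, p2, 2015, Alpha), (3, 21, p2, 2020, Beta), (3, 21, x2, 1982, Lyra), (3, 21, x2, 2015, Alpha), (3, 21, x2, 2020, Beta), (3, 21, x3, 1982, Lyra), (3, 21, x3, 2015, Alpha), (3, 21, x3, 2020, Beta), (3, 28, k1, 1982, Lyra), (3, 28, k1, 2015, Alpha), (3, 28, k1, 2020, Beta), (3, 28, p1, 1982, Lyra), (3, 28, p1, 2015, Alpha), (3, 28, p1, 2020, Beta), (3, 28, p2, 1982, Lyra), (3, 28, p2, 2015, Alpha), (3, 28, p2, 2020, Beta), (3, 28, x2, 1982, Lyra), (3, 28, x2, 2015, Alpha), (3, 28, x2, 2020, Beta), (3, 28, x3, 1982, Lyra), (3, 28, x3, 2015, Alpha), (3, 28, x3, 2020, Beta), (3, 7, k1, 1982, Lyra), (3, 7, k1, 2015, Alpha), (3, 7, k1, 2020, Beta), (3, 7, p1, 1982, Lyra), (3, 7, p1, 2015, Alpha), (3, 7, p1, 2020, Beta), (3, 7, p2, 1982, Lyra), (3, 7, p2, 2015, Alpha), (3, 7, p2, 2020, Beta), (3, 7, x2, 1982, Lyra), (3, 7, x2, 2015, Alpha), (3, 7, x2, 2020, Beta), (3, 7, x3, 1982, Lyra), (3, 7, x3, 2015, Alpha), (3, 7, x3, 2020, Beta), (30, 6, hr, 2018, Omega)}
π_{aid, title, genre} gives {(21, Alpha, k1), (21, Alpha, p1), (21, Alpha, p2), (21, Alpha, x2), (21, Alpha, x3), (21, Beta, k1), (21, Beta, p1), (21, Beta, p2), (21, Beta, x2), (21, Beta, x3), (21, Lyra, k1), (21, Lyra, p1), (21, Lyra, p2), (21, Lyra, x2), (21, Lyra, x3), (28, Alpha, k1), (28, Alpha, p1), (28, Alpha, p2), (28, Alpha, x2), (28, Alpha, x3), (28, Beta, k1), (28, Beta, p1), (28, Beta, p2), (28, Beta, x2), (28, Beta, x3), (28, Lyra, k1), (28, Lyra, p1), (28, Lyra, p2), (28, Lyra, x2), (28, Lyra, x3), (5, Lyra, eng), (5, Lyra, k1), (6, Omega, hr), (7, Alpha, k1), (7, Alpha, p1), (7, Alpha, p2), (7, Alpha, x2), (7, Alpha, x3), (7, Beta, k1), (7, Beta, p1), (7, Beta, p2), (7, Beta, x2), (7, Beta, x3), (7, Lyra, k1), (7, Lyra, p1), (7, Lyra, p2), (7, Lyra, x2), (7, Lyra, x3)}.
Filtering on title = Alpha leaves {(21, Alpha, k1), (21, Alpha, p1), (21, Alpha, p2), (21, Alpha, x2), (21, Alpha, x3), (28, Alpha, k1), (28, Alpha, p1), (28, Alpha, p2), (28, Alpha, x2), (28, Alpha, x3), (7, Alpha, k1), (7, Alpha, p1), (7, Alpha, p2), (7, Alpha, x2), (7, Alpha, x3)}.
Filtering on genre ≠ x3 leaves {(21, Alpha, k1), (21, Alpha, p1), (21, Alpha, p2), (21, Alpha, x2), (28, Alpha, k1), (28, Alpha, p1), (28, Alpha, p2), (28, Alpha, x2), (7, Alpha, k1), (7, Alpha, p1), (7, Alpha, p2), (7, Alpha, x2)}.
π_{aid, genre} gives {(21, k1), (21, p1), (21, p2), (21, x2), (28, k1), (28, p1), (28, p2), (28, x2), (7, k1), (7, p1), (7, p2), (7, x2)}.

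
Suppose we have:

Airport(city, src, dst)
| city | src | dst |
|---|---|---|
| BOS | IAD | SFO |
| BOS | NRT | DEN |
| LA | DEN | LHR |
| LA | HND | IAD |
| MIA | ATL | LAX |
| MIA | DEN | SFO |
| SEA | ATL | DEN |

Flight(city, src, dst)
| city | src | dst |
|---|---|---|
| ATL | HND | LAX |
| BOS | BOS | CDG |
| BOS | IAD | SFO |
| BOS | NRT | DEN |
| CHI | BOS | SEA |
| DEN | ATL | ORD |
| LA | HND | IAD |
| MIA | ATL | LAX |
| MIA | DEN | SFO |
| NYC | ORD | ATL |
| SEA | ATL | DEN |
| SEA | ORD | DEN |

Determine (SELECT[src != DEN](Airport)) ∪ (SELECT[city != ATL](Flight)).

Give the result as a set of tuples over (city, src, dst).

{(BOS, BOS, CDG), (BOS, IAD, SFO), (BOS, NRT, DEN), (CHI, BOS, SEA), (DEN, ATL, ORD), (LA, HND, IAD), (MIA, ATL, LAX), (MIA, DEN, SFO), (NYC, ORD, ATL), (SEA, ATL, DEN), (SEA, ORD, DEN)}

Apply σ_{src != DEN}; surviving tuples: {(BOS, IAD, SFO), (BOS, NRT, DEN), (LA, HND, IAD), (MIA, ATL, LAX), (SEA, ATL, DEN)}
Apply σ_{city != ATL}; surviving tuples: {(BOS, BOS, CDG), (BOS, IAD, SFO), (BOS, NRT, DEN), (CHI, BOS, SEA), (DEN, ATL, ORD), (LA, HND, IAD), (MIA, ATL, LAX), (MIA, DEN, SFO), (NYC, ORD, ATL), (SEA, ATL, DEN), (SEA, ORD, DEN)}
Union: {(BOS, IAD, SFO), (BOS, NRT, DEN), (LA, HND, IAD), (MIA, ATL, LAX), (SEA, ATL, DEN)} with {(BOS, BOS, CDG), (BOS, IAD, SFO), (BOS, NRT, DEN), (CHI, BOS, SEA), (DEN, ATL, ORD), (LA, HND, IAD), (MIA, ATL, LAX), (MIA, DEN, SFO), (NYC, ORD, ATL), (SEA, ATL, DEN), (SEA, ORD, DEN)} → {(BOS, BOS, CDG), (BOS, IAD, SFO), (BOS, NRT, DEN), (CHI, BOS, SEA), (DEN, ATL, ORD), (LA, HND, IAD), (MIA, ATL, LAX), (MIA, DEN, SFO), (NYC, ORD, ATL), (SEA, ATL, DEN), (SEA, ORD, DEN)}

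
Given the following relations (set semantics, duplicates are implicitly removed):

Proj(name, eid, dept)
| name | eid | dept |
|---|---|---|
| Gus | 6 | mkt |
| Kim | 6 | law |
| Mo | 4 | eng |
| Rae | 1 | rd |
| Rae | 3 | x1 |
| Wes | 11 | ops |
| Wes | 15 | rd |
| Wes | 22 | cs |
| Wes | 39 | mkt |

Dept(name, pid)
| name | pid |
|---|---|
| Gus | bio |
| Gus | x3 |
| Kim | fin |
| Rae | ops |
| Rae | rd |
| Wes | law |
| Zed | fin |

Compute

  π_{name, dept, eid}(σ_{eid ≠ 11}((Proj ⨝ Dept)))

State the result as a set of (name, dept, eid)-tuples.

{(Gus, mkt, 6), (Kim, law, 6), (Rae, rd, 1), (Rae, x1, 3), (Wes, cs, 22), (Wes, mkt, 39), (Wes, rd, 15)}

Joining Proj and Dept on name yields {(Gus, 6, mkt, bio), (Gus, 6, mkt, x3), (Kim, 6, law, fin), (Rae, 1, rd, ops), (Rae, 1, rd, rd), (Rae, 3, x1, ops), (Rae, 3, x1, rd), (Wes, 11, ops, law), (Wes, 15, rd, law), (Wes, 22, cs, law), (Wes, 39, mkt, law)}.
σ[eid ≠ 11]: keep tuples satisfying eid ≠ 11 → {(Gus, 6, mkt, bio), (Gus, 6, mkt, x3), (Kim, 6, law, fin), (Rae, 1, rd, ops), (Rae, 1, rd, rd), (Rae, 3, x1, ops), (Rae, 3, x1, rd), (Wes, 15, rd, law), (Wes, 22, cs, law), (Wes, 39, mkt, law)}
π[name, dept, eid]: project onto (name, dept, eid) (3 duplicate(s) eliminated) → {(Gus, mkt, 6), (Kim, law, 6), (Rae, rd, 1), (Rae, x1, 3), (Wes, cs, 22), (Wes, mkt, 39), (Wes, rd, 15)}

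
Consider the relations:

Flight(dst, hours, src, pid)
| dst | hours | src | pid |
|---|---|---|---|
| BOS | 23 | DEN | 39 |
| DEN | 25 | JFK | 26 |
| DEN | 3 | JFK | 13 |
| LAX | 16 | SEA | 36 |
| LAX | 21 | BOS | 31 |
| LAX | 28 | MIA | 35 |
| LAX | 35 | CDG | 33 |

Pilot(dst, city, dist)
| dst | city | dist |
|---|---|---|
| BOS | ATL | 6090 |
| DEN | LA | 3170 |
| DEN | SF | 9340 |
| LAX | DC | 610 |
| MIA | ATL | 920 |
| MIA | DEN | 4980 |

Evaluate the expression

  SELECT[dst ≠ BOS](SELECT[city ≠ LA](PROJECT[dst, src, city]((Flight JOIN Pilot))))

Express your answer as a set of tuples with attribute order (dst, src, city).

{(DEN, JFK, SF), (LAX, BOS, DC), (LAX, CDG, DC), (LAX, MIA, DC), (LAX, SEA, DC)}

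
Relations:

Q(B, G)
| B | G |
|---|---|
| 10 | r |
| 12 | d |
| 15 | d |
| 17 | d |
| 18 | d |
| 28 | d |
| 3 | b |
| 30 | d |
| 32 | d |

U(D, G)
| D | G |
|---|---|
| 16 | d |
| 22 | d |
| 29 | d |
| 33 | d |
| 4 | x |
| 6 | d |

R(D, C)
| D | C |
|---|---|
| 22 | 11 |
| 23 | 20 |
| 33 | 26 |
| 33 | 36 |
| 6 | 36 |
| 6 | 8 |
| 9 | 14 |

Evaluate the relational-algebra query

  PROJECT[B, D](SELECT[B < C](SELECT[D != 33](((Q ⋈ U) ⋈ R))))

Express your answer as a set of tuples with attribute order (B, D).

Natural join on G: {(12, d, 16), (12, d, 22), (12, d, 29), (12, d, 33), (12, d, 6), (15, d, 16), (15, d, 22), (15, d, 29), (15, d, 33), (15, d, 6), (17, d, 16), (17, d, 22), (17, d, 29), (17, d, 33), (17, d, 6), (18, d, 16), (18, d, 22), (18, d, 29), (18, d, 33), (18, d, 6), (28, d, 16), (28, d, 22), (28, d, 29), (28, d, 33), (28, d, 6), (30, d, 16), (30, d, 22), (30, d, 29), (30, d, 33), (30, d, 6), (32, d, 16), (32, d, 22), (32, d, 29), (32, d, 33), (32, d, 6)}
Natural join on D: {(12, d, 22, 11), (12, d, 33, 26), (12, d, 33, 36), (12, d, 6, 36), (12, d, 6, 8), (15, d, 22, 11), (15, d, 33, 26), (15, d, 33, 36), (15, d, 6, 36), (15, d, 6, 8), (17, d, 22, 11), (17, d, 33, 26), (17, d, 33, 36), (17, d, 6, 36), (17, d, 6, 8), (18, d, 22, 11), (18, d, 33, 26), (18, d, 33, 36), (18, d, 6, 36), (18, d, 6, 8), (28, d, 22, 11), (28, d, 33, 26), (28, d, 33, 36), (28, d, 6, 36), (28, d, 6, 8), (30, d, 22, 11), (30, d, 33, 26), (30, d, 33, 36), (30, d, 6, 36), (30, d, 6, 8), (32, d, 22, 11), (32, d, 33, 26), (32, d, 33, 36), (32, d, 6, 36), (32, d, 6, 8)}
Selection D != 33: {(12, d, 22, 11), (12, d, 6, 36), (12, d, 6, 8), (15, d, 22, 11), (15, d, 6, 36), (15, d, 6, 8), (17, d, 22, 11), (17, d, 6, 36), (17, d, 6, 8), (18, d, 22, 11), (18, d, 6, 36), (18, d, 6, 8), (28, d, 22, 11), (28, d, 6, 36), (28, d, 6, 8), (30, d, 22, 11), (30, d, 6, 36), (30, d, 6, 8), (32, d, 22, 11), (32, d, 6, 36), (32, d, 6, 8)}
Selection B < C: {(12, d, 6, 36), (15, d, 6, 36), (17, d, 6, 36), (18, d, 6, 36), (28, d, 6, 36), (30, d, 6, 36), (32, d, 6, 36)}
π[B, D]: project onto (B, D) → {(12, 6), (15, 6), (17, 6), (18, 6), (28, 6), (30, 6), (32, 6)}

{(12, 6), (15, 6), (17, 6), (18, 6), (28, 6), (30, 6), (32, 6)}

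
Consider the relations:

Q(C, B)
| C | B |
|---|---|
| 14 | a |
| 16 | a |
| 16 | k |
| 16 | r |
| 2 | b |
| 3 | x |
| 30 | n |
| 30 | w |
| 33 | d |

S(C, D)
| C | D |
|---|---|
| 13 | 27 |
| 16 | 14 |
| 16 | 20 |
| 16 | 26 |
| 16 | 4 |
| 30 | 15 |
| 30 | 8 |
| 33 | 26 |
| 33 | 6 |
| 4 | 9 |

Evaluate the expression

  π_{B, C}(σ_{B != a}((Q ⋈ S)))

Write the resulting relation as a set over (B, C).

Joining Q and S on C yields {(16, a, 14), (16, a, 20), (16, a, 26), (16, a, 4), (16, k, 14), (16, k, 20), (16, k, 26), (16, k, 4), (16, r, 14), (16, r, 20), (16, r, 26), (16, r, 4), (30, n, 15), (30, n, 8), (30, w, 15), (30, w, 8), (33, d, 26), (33, d, 6)}.
Apply σ_{B != a}; surviving tuples: {(16, k, 14), (16, k, 20), (16, k, 26), (16, k, 4), (16, r, 14), (16, r, 20), (16, r, 26), (16, r, 4), (30, n, 15), (30, n, 8), (30, w, 15), (30, w, 8), (33, d, 26), (33, d, 6)}
π[B, C]: project onto (B, C) (9 duplicate(s) eliminated) → {(d, 33), (k, 16), (n, 30), (r, 16), (w, 30)}

{(d, 33), (k, 16), (n, 30), (r, 16), (w, 30)}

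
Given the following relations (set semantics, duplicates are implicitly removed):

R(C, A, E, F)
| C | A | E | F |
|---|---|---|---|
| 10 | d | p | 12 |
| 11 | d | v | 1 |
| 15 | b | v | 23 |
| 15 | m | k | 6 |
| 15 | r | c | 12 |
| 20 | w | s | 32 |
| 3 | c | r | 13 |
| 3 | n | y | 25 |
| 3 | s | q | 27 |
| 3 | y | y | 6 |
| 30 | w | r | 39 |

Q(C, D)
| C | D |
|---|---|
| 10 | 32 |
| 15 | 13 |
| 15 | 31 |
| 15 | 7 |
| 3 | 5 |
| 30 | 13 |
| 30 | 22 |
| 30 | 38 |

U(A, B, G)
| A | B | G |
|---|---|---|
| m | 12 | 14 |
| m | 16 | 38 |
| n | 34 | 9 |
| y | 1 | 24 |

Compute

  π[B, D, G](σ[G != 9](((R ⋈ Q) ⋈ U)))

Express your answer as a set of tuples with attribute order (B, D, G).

Joining R and Q on C yields {(10, d, p, 12, 32), (15, b, v, 23, 13), (15, b, v, 23, 31), (15, b, v, 23, 7), (15, m, k, 6, 13), (15, m, k, 6, 31), (15, m, k, 6, 7), (15, r, c, 12, 13), (15, r, c, 12, 31), (15, r, c, 12, 7), (3, c, r, 13, 5), (3, n, y, 25, 5), (3, s, q, 27, 5), (3, y, y, 6, 5), (30, w, r, 39, 13), (30, w, r, 39, 22), (30, w, r, 39, 38)}.
Joining (R ⋈ Q) and U on A yields {(15, m, k, 6, 13, 12, 14), (15, m, k, 6, 13, 16, 38), (15, m, k, 6, 31, 12, 14), (15, m, k, 6, 31, 16, 38), (15, m, k, 6, 7, 12, 14), (15, m, k, 6, 7, 16, 38), (3, n, y, 25, 5, 34, 9), (3, y, y, 6, 5, 1, 24)}.
Selection G != 9: {(15, m, k, 6, 13, 12, 14), (15, m, k, 6, 13, 16, 38), (15, m, k, 6, 31, 12, 14), (15, m, k, 6, 31, 16, 38), (15, m, k, 6, 7, 12, 14), (15, m, k, 6, 7, 16, 38), (3, y, y, 6, 5, 1, 24)}
π[B, D, G]: project onto (B, D, G) → {(1, 5, 24), (12, 13, 14), (12, 31, 14), (12, 7, 14), (16, 13, 38), (16, 31, 38), (16, 7, 38)}

{(1, 5, 24), (12, 13, 14), (12, 31, 14), (12, 7, 14), (16, 13, 38), (16, 31, 38), (16, 7, 38)}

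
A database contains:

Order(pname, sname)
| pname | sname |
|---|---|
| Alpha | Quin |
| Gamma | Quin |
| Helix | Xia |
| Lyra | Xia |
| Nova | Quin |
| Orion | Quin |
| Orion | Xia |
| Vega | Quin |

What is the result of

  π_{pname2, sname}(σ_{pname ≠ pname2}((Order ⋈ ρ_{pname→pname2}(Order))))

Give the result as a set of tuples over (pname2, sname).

{(Alpha, Quin), (Gamma, Quin), (Helix, Xia), (Lyra, Xia), (Nova, Quin), (Orion, Quin), (Orion, Xia), (Vega, Quin)}

ρ[pname→pname2]: schema becomes (pname2, sname); tuples unchanged.
Natural join on sname: {(Alpha, Quin, Alpha), (Alpha, Quin, Gamma), (Alpha, Quin, Nova), (Alpha, Quin, Orion), (Alpha, Quin, Vega), (Gamma, Quin, Alpha), (Gamma, Quin, Gamma), (Gamma, Quin, Nova), (Gamma, Quin, Orion), (Gamma, Quin, Vega), (Helix, Xia, Helix), (Helix, Xia, Lyra), (Helix, Xia, Orion), (Lyra, Xia, Helix), (Lyra, Xia, Lyra), (Lyra, Xia, Orion), (Nova, Quin, Alpha), (Nova, Quin, Gamma), (Nova, Quin, Nova), (Nova, Quin, Orion), (Nova, Quin, Vega), (Orion, Quin, Alpha), (Orion, Quin, Gamma), (Orion, Quin, Nova), (Orion, Quin, Orion), (Orion, Quin, Vega), (Orion, Xia, Helix), (Orion, Xia, Lyra), (Orion, Xia, Orion), (Vega, Quin, Alpha), (Vega, Quin, Gamma), (Vega, Quin, Nova), (Vega, Quin, Orion), (Vega, Quin, Vega)}
σ[pname ≠ pname2]: keep tuples satisfying pname ≠ pname2 → {(Alpha, Quin, Gamma), (Alpha, Quin, Nova), (Alpha, Quin, Orion), (Alpha, Quin, Vega), (Gamma, Quin, Alpha), (Gamma, Quin, Nova), (Gamma, Quin, Orion), (Gamma, Quin, Vega), (Helix, Xia, Lyra), (Helix, Xia, Orion), (Lyra, Xia, Helix), (Lyra, Xia, Orion), (Nova, Quin, Alpha), (Nova, Quin, Gamma), (Nova, Quin, Orion), (Nova, Quin, Vega), (Orion, Quin, Alpha), (Orion, Quin, Gamma), (Orion, Quin, Nova), (Orion, Quin, Vega), (Orion, Xia, Helix), (Orion, Xia, Lyra), (Vega, Quin, Alpha), (Vega, Quin, Gamma), (Vega, Quin, Nova), (Vega, Quin, Orion)}
π[pname2, sname]: project onto (pname2, sname) (18 duplicate(s) eliminated) → {(Alpha, Quin), (Gamma, Quin), (Helix, Xia), (Lyra, Xia), (Nova, Quin), (Orion, Quin), (Orion, Xia), (Vega, Quin)}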